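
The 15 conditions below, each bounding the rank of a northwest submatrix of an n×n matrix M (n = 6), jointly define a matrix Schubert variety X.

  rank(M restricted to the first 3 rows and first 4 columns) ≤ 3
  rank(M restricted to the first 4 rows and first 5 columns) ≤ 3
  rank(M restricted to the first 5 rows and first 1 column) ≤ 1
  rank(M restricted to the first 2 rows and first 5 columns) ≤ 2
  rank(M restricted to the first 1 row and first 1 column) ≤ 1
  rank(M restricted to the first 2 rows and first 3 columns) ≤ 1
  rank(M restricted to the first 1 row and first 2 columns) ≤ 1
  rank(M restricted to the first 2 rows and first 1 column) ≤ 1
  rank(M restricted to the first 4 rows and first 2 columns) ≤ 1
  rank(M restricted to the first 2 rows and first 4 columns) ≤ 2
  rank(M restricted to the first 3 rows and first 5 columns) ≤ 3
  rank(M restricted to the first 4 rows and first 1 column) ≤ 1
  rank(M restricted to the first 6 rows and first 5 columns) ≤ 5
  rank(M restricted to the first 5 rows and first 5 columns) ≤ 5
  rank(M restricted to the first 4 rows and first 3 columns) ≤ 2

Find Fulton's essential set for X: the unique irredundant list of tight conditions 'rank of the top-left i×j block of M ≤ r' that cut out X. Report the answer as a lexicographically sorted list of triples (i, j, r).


Reconstructing r_w from the 15 given conditions:

  1 1 1 1 1 1
  1 1 1 2 2 2
  1 1 2 3 3 3
  1 1 2 3 3 4
  1 2 3 4 4 5
  1 2 3 4 5 6

reading off 1-entries of Δ²R: w = (1, 4, 3, 6, 2, 5).

ℓ(w)=5; the 3 essential cells (i,j,r):

[(2, 3, 1), (4, 2, 1), (4, 5, 3)]


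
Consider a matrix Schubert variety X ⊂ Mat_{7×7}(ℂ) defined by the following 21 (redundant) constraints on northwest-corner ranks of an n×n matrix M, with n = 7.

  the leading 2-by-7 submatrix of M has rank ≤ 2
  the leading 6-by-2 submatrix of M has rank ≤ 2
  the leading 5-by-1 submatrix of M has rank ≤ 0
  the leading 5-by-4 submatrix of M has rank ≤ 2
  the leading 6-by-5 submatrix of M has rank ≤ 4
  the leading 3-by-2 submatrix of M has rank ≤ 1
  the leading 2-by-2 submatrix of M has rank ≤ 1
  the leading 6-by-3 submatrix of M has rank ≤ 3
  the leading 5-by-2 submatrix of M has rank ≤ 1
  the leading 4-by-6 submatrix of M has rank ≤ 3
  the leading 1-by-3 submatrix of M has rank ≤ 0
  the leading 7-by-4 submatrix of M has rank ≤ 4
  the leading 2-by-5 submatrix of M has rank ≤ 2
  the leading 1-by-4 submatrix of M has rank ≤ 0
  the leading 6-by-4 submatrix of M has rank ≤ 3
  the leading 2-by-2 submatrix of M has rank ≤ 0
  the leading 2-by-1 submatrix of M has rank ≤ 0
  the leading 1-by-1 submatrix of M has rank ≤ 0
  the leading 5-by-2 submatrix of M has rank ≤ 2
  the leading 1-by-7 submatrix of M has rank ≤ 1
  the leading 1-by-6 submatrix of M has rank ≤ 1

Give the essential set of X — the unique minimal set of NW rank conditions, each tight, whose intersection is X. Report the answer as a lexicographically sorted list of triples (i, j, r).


Recovering R(i,j) via the rank-extension bound from the 21 conditions:

  row 1: 0, 0, 0, 0, 1, 1, 1
  row 2: 0, 0, 1, 1, 2, 2, 2
  row 3: 0, 1, 2, 2, 3, 3, 3
  row 4: 0, 1, 2, 2, 3, 3, 4
  row 5: 0, 1, 2, 2, 3, 4, 5
  row 6: 1, 2, 3, 3, 4, 5, 6
  row 7: 1, 2, 3, 4, 5, 6, 7

second differences of R give the permutation w = (5, 3, 2, 7, 6, 1, 4).

D(w) has 12 cells with 5 SE-corners; essential set:

[(1, 4, 0), (2, 2, 0), (4, 6, 3), (5, 1, 0), (5, 4, 2)]


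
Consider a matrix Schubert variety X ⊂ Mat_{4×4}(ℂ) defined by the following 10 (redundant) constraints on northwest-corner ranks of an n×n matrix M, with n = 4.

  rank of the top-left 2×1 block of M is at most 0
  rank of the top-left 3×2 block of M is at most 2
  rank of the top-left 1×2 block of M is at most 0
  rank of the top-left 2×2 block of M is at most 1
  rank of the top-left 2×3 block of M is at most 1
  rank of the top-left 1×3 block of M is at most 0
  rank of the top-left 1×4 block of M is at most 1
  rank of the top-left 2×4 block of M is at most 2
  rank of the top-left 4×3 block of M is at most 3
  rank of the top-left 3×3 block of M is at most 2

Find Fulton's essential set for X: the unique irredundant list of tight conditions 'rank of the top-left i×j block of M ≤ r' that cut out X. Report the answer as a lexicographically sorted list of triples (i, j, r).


Computing R[i][j] = min implied NW-rank bound (n=4, 10 conditions):

  row 1: 0 | 0 | 0 | 1
  row 2: 0 | 1 | 1 | 2
  row 3: 1 | 2 | 2 | 3
  row 4: 1 | 2 | 3 | 4

giving w = (4, 2, 1, 3) via Δ²R.

Rothe diagram D(w) (4 cells), 2 SE-corners (essential conditions):

[(1, 3, 0), (2, 1, 0)]


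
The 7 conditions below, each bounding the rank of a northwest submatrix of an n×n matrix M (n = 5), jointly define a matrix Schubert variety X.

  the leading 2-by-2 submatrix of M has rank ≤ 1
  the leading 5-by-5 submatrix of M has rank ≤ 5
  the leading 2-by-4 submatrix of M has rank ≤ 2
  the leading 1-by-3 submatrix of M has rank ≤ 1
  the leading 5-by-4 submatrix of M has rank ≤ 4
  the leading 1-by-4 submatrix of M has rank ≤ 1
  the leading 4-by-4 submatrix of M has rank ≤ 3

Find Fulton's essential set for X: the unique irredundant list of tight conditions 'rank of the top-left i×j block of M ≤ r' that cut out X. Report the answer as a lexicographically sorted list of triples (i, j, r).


Reconstructing r_w from the 7 given conditions:

  R[1]: 1  1  1  1  1
  R[2]: 1  1  2  2  2
  R[3]: 1  2  3  3  3
  R[4]: 1  2  3  3  4
  R[5]: 1  2  3  4  5

second differences of R give the permutation w = (1, 3, 2, 5, 4).

Rothe diagram D(w) (2 cells), 2 SE-corners (essential conditions):

[(2, 2, 1), (4, 4, 3)]


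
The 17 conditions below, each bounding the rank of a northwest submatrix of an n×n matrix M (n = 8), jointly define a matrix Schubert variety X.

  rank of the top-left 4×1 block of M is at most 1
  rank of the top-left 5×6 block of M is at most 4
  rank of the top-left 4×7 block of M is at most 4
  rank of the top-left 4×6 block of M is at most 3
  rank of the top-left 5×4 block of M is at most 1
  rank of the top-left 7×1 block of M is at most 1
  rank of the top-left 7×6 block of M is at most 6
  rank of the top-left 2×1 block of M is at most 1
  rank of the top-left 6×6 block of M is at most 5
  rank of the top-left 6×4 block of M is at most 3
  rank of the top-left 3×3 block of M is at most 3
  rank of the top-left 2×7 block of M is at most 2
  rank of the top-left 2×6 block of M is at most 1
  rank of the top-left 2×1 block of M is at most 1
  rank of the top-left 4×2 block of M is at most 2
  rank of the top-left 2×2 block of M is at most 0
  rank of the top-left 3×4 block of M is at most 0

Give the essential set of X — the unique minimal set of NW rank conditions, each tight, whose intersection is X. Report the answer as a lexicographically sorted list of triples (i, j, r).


The tightest implied rank at each (i,j), from the 17 conditions:

  R[1]: 0 0 0 0 1 1 1 1
  R[2]: 0 0 0 0 1 1 2 2
  R[3]: 0 0 0 0 1 2 3 3
  R[4]: 1 1 1 1 2 3 4 4
  R[5]: 1 1 1 1 2 3 4 5
  R[6]: 1 2 2 2 3 4 5 6
  R[7]: 1 2 3 3 4 5 6 7
  R[8]: 1 2 3 4 5 6 7 8

so w = (5, 7, 6, 1, 8, 2, 3, 4).

3 SE-corners of the 16-cell Rothe diagram give Ess(w):

[(2, 6, 1), (3, 4, 0), (5, 4, 1)]


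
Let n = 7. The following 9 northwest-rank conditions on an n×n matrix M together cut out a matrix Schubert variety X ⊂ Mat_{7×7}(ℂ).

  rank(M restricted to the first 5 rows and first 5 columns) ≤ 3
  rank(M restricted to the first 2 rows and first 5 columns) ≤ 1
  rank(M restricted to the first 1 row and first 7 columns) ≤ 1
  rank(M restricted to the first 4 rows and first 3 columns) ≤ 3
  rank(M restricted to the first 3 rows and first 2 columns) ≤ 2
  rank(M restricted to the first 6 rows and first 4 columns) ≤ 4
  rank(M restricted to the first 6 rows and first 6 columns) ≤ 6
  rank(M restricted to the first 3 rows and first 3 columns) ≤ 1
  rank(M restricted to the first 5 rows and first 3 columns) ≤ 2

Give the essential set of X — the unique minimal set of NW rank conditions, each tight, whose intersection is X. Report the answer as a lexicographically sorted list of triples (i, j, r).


Propagating the 9 rank bounds to every northwest block:

  i=1: 1 | 1 | 1 | 1 | 1 | 1 | 1
  i=2: 1 | 1 | 1 | 1 | 1 | 2 | 2
  i=3: 1 | 1 | 1 | 2 | 2 | 3 | 3
  i=4: 1 | 2 | 2 | 3 | 3 | 4 | 4
  i=5: 1 | 2 | 2 | 3 | 3 | 4 | 5
  i=6: 1 | 2 | 3 | 4 | 4 | 5 | 6
  i=7: 1 | 2 | 3 | 4 | 5 | 6 | 7

the unique w with this rank table is (1, 6, 4, 2, 7, 3, 5).

Rothe diagram D(w) (8 cells), 4 SE-corners (essential conditions):

[(2, 5, 1), (3, 3, 1), (5, 3, 2), (5, 5, 3)]


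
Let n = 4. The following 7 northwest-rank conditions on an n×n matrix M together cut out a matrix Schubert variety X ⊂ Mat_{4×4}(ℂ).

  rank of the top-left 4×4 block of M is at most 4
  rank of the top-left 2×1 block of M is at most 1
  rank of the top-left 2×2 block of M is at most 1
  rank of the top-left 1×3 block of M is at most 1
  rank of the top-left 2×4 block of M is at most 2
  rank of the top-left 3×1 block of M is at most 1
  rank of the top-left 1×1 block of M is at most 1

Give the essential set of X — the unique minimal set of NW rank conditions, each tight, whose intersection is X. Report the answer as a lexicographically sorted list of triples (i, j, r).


Recovering R(i,j) via the rank-extension bound from the 7 conditions:

  row 1: 1 | 1 | 1 | 1
  row 2: 1 | 1 | 2 | 2
  row 3: 1 | 2 | 3 | 3
  row 4: 1 | 2 | 3 | 4

hence w(1..4) = (1, 3, 2, 4).

|D(w)|=1, |Ess(w)|=1:

[(2, 2, 1)]


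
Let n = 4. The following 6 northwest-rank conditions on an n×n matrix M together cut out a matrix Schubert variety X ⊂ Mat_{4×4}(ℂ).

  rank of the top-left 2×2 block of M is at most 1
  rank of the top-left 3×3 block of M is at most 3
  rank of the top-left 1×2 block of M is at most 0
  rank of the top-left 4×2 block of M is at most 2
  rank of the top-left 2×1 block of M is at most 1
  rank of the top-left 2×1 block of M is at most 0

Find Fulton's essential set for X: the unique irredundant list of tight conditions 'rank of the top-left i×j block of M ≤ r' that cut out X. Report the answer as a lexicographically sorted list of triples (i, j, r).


Reconstructing r_w from the 6 given conditions:

  i=1: 0, 0, 1, 1
  i=2: 0, 1, 2, 2
  i=3: 1, 2, 3, 3
  i=4: 1, 2, 3, 4

the unique w with this rank table is (3, 2, 1, 4).

|D(w)|=3, |Ess(w)|=2:

[(1, 2, 0), (2, 1, 0)]


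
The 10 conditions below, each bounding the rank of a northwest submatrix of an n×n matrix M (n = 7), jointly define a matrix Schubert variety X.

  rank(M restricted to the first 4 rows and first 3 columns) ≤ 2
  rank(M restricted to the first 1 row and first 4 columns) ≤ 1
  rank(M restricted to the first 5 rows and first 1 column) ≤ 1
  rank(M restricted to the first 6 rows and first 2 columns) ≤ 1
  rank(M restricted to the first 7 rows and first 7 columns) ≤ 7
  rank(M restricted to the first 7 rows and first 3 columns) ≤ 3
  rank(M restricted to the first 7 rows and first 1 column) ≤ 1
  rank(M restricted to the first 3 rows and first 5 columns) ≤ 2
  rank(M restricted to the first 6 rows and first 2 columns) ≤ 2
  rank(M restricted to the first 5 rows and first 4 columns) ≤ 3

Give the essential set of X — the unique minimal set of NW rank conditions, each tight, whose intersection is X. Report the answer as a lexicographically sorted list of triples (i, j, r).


Reconstructing r_w from the 10 given conditions:

  R[1]: 1, 1, 1, 1, 1, 1, 1
  R[2]: 1, 1, 2, 2, 2, 2, 2
  R[3]: 1, 1, 2, 2, 2, 3, 3
  R[4]: 1, 1, 2, 3, 3, 4, 4
  R[5]: 1, 1, 2, 3, 4, 5, 5
  R[6]: 1, 1, 2, 3, 4, 5, 6
  R[7]: 1, 2, 3, 4, 5, 6, 7

so w = (1, 3, 6, 4, 5, 7, 2).

D(w) has 7 cells with 2 SE-corners; essential set:

[(3, 5, 2), (6, 2, 1)]


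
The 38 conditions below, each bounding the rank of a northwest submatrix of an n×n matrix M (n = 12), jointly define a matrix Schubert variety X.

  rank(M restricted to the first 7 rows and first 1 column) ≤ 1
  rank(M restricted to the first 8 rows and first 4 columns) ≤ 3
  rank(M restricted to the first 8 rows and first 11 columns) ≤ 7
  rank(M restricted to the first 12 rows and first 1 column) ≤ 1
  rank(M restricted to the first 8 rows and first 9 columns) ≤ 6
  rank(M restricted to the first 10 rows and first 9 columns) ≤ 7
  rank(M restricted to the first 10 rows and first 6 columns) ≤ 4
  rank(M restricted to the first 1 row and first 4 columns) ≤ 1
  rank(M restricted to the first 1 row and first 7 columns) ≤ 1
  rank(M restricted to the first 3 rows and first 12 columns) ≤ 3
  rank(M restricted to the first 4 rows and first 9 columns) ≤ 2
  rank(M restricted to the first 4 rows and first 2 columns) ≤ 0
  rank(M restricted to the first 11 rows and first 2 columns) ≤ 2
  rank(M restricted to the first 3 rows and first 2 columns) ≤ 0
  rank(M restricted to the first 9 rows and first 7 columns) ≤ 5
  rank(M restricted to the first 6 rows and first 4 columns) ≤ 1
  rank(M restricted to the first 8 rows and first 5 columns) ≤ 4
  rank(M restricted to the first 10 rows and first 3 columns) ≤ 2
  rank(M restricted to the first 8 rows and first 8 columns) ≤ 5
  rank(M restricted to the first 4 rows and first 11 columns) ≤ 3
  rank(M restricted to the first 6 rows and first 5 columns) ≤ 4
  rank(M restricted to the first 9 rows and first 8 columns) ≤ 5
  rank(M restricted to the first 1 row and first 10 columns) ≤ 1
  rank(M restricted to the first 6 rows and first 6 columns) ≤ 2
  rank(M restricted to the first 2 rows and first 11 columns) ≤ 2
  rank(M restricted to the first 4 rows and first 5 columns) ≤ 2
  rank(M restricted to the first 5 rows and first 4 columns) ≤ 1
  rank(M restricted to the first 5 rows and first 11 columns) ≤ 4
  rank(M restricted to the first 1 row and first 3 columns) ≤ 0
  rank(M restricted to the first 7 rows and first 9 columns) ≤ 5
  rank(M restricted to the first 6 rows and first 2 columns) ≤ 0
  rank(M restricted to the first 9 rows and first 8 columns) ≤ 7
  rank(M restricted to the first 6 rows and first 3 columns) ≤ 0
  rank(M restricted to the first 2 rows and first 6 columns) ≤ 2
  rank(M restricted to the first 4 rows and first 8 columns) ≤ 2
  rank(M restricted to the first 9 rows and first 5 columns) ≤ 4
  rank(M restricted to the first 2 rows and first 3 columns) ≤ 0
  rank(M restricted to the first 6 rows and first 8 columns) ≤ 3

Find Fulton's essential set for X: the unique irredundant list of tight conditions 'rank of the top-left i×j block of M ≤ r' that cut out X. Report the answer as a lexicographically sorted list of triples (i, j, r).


Reconstructing r_w from the 38 given conditions:

  i=1: 0 | 0 | 0 | 1 | 1 | 1 | 1 | 1 | 1 | 1 | 1 | 1
  i=2: 0 | 0 | 0 | 1 | 2 | 2 | 2 | 2 | 2 | 2 | 2 | 2
  i=3: 0 | 0 | 0 | 1 | 2 | 2 | 2 | 2 | 2 | 3 | 3 | 3
  i=4: 0 | 0 | 0 | 1 | 2 | 2 | 2 | 2 | 2 | 3 | 3 | 4
  i=5: 0 | 0 | 0 | 1 | 2 | 2 | 3 | 3 | 3 | 4 | 4 | 5
  i=6: 0 | 0 | 0 | 1 | 2 | 2 | 3 | 3 | 4 | 5 | 5 | 6
  i=7: 1 | 1 | 1 | 2 | 3 | 3 | 4 | 4 | 5 | 6 | 6 | 7
  i=8: 1 | 2 | 2 | 3 | 4 | 4 | 5 | 5 | 6 | 7 | 7 | 8
  i=9: 1 | 2 | 2 | 3 | 4 | 4 | 5 | 5 | 6 | 7 | 8 | 9
  i=10: 1 | 2 | 2 | 3 | 4 | 4 | 5 | 6 | 7 | 8 | 9 | 10
  i=11: 1 | 2 | 3 | 4 | 5 | 5 | 6 | 7 | 8 | 9 | 10 | 11
  i=12: 1 | 2 | 3 | 4 | 5 | 6 | 7 | 8 | 9 | 10 | 11 | 12

second differences of R give the permutation w = (4, 5, 10, 12, 7, 9, 1, 2, 11, 8, 3, 6).

D(w) has 35 cells with 8 SE-corners; essential set:

[(4, 9, 2), (4, 11, 3), (6, 3, 0), (6, 6, 2), (6, 8, 3), (9, 8, 5), (10, 3, 2), (10, 6, 4)]


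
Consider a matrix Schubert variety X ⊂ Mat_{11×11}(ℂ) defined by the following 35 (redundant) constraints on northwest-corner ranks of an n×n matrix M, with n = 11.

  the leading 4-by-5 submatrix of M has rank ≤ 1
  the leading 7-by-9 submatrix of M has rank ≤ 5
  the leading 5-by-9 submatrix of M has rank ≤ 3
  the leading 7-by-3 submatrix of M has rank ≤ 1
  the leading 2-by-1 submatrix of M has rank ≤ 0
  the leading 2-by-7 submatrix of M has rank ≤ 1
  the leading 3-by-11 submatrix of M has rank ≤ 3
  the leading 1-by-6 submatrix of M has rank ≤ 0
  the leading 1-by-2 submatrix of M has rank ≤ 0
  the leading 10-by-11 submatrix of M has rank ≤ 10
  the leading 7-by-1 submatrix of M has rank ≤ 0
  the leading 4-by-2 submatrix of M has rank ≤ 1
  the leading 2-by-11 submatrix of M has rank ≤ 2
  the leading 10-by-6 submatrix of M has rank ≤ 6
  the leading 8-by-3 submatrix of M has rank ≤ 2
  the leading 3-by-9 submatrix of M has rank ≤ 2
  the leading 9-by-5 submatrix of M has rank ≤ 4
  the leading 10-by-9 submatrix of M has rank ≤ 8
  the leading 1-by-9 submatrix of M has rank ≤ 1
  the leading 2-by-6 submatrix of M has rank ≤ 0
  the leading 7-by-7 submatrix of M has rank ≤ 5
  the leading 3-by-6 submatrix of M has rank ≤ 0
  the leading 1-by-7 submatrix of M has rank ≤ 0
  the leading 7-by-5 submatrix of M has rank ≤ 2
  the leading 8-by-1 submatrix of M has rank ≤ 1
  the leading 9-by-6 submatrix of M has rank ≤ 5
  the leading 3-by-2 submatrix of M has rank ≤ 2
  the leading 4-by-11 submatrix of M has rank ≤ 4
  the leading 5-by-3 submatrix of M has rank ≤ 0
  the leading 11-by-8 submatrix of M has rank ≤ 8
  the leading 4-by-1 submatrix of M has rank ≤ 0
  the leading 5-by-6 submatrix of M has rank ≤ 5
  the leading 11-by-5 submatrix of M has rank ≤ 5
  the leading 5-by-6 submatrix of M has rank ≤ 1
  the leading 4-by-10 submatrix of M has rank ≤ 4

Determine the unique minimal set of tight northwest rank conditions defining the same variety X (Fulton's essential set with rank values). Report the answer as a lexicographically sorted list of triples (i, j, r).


Propagating the 35 rank bounds to every northwest block:

  i=1: 0 0 0 0 0 0 0 1 1 1 1
  i=2: 0 0 0 0 0 0 1 2 2 2 2
  i=3: 0 0 0 0 0 0 1 2 2 3 3
  i=4: 0 0 0 1 1 1 2 3 3 4 4
  i=5: 0 0 0 1 1 1 2 3 3 4 5
  i=6: 0 1 1 2 2 2 3 4 4 5 6
  i=7: 0 1 1 2 2 3 4 5 5 6 7
  i=8: 1 2 2 3 3 4 5 6 6 7 8
  i=9: 1 2 3 4 4 5 6 7 7 8 9
  i=10: 1 2 3 4 5 6 7 8 8 9 10
  i=11: 1 2 3 4 5 6 7 8 9 10 11

so w = (8, 7, 10, 4, 11, 2, 6, 1, 3, 5, 9).

9 SE-corners of the 33-cell Rothe diagram give Ess(w):

[(1, 7, 0), (3, 6, 0), (3, 9, 2), (5, 3, 0), (5, 6, 1), (5, 9, 3), (7, 1, 0), (7, 3, 1), (7, 5, 2)]


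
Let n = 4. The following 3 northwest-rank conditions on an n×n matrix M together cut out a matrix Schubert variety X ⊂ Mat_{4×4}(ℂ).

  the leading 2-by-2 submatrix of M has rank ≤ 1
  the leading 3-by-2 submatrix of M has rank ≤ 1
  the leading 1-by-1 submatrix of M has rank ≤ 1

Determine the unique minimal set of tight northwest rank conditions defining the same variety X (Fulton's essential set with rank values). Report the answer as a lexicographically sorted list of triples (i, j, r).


Propagating the 3 rank bounds to every northwest block:

  1, 1, 1, 1
  1, 1, 2, 2
  1, 1, 2, 3
  1, 2, 3, 4

second differences of R give the permutation w = (1, 3, 4, 2).

|D(w)|=2, |Ess(w)|=1:

[(3, 2, 1)]


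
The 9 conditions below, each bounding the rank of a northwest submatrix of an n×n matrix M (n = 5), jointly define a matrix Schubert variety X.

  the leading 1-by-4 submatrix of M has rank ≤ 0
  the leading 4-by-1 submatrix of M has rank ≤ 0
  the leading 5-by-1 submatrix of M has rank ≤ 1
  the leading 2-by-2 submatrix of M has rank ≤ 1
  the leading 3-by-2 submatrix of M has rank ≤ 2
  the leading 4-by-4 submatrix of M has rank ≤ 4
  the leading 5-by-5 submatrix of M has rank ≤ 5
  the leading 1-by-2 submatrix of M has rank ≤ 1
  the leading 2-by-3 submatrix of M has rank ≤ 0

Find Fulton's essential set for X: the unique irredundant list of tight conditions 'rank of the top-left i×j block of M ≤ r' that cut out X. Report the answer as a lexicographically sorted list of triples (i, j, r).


Reconstructing r_w from the 9 given conditions:

  i=1: 0  0  0  0  1
  i=2: 0  0  0  1  2
  i=3: 0  1  1  2  3
  i=4: 0  1  2  3  4
  i=5: 1  2  3  4  5

hence w(1..5) = (5, 4, 2, 3, 1).

D(w) has 9 cells with 3 SE-corners; essential set:

[(1, 4, 0), (2, 3, 0), (4, 1, 0)]


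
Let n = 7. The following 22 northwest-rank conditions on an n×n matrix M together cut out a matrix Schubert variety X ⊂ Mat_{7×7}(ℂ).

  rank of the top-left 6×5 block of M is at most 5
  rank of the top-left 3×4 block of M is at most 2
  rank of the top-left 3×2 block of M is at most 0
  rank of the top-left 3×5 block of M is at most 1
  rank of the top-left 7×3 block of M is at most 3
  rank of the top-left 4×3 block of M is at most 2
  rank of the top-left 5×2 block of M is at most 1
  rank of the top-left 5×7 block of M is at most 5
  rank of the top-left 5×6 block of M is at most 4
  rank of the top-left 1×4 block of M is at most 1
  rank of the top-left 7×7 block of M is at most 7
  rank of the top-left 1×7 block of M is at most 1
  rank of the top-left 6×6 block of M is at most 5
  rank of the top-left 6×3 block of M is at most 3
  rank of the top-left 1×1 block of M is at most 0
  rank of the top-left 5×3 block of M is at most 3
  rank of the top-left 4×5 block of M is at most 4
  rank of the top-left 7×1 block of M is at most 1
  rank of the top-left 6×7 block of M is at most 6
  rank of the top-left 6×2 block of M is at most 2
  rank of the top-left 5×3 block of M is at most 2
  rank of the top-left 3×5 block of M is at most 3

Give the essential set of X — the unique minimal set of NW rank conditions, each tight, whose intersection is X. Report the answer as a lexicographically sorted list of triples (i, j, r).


Propagating the 22 rank bounds to every northwest block:

  i=1: 0, 0, 1, 1, 1, 1, 1
  i=2: 0, 0, 1, 1, 1, 2, 2
  i=3: 0, 0, 1, 1, 1, 2, 3
  i=4: 1, 1, 2, 2, 2, 3, 4
  i=5: 1, 1, 2, 3, 3, 4, 5
  i=6: 1, 2, 3, 4, 4, 5, 6
  i=7: 1, 2, 3, 4, 5, 6, 7

the unique w with this rank table is (3, 6, 7, 1, 4, 2, 5).

3 SE-corners of the 11-cell Rothe diagram give Ess(w):

[(3, 2, 0), (3, 5, 1), (5, 2, 1)]


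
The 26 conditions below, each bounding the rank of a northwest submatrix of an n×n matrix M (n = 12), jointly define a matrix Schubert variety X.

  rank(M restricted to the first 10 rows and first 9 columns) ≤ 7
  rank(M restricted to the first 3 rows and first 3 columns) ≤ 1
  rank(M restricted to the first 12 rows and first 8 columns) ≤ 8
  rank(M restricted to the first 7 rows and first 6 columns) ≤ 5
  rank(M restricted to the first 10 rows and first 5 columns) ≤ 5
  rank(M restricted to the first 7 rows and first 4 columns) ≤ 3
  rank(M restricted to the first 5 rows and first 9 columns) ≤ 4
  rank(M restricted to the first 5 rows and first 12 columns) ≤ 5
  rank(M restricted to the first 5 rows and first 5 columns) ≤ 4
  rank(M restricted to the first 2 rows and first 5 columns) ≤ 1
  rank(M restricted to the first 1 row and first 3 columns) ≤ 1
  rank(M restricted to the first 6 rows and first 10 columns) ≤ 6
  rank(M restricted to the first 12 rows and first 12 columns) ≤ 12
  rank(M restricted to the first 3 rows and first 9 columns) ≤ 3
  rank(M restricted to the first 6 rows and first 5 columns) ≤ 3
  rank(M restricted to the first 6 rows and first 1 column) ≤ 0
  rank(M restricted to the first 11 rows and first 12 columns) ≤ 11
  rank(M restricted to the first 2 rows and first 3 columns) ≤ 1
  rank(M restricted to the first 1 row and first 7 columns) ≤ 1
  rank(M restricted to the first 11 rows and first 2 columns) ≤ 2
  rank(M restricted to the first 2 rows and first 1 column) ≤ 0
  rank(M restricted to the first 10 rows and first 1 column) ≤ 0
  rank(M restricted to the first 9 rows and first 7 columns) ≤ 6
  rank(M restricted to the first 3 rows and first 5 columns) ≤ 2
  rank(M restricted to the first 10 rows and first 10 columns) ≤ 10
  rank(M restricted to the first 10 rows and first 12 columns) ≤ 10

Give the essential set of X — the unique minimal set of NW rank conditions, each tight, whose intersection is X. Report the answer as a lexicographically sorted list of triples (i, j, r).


The tightest implied rank at each (i,j), from the 26 conditions:

  row 1: 0  1  1  1  1  1  1  1  1  1  1  1
  row 2: 0  1  1  1  1  2  2  2  2  2  2  2
  row 3: 0  1  1  2  2  3  3  3  3  3  3  3
  row 4: 0  1  2  3  3  4  4  4  4  4  4  4
  row 5: 0  1  2  3  3  4  4  4  4  5  5  5
  row 6: 0  1  2  3  3  4  5  5  5  6  6  6
  row 7: 0  1  2  3  4  5  6  6  6  7  7  7
  row 8: 0  1  2  3  4  5  6  7  7  8  8  8
  row 9: 0  1  2  3  4  5  6  7  7  8  9  9
  row 10: 0  1  2  3  4  5  6  7  7  8  9  10
  row 11: 1  2  3  4  5  6  7  8  8  9  10  11
  row 12: 1  2  3  4  5  6  7  8  9  10  11  12

the unique w with this rank table is (2, 6, 4, 3, 10, 7, 5, 8, 11, 12, 1, 9).

6 SE-corners of the 21-cell Rothe diagram give Ess(w):

[(2, 5, 1), (3, 3, 1), (5, 9, 4), (6, 5, 3), (10, 1, 0), (10, 9, 7)]


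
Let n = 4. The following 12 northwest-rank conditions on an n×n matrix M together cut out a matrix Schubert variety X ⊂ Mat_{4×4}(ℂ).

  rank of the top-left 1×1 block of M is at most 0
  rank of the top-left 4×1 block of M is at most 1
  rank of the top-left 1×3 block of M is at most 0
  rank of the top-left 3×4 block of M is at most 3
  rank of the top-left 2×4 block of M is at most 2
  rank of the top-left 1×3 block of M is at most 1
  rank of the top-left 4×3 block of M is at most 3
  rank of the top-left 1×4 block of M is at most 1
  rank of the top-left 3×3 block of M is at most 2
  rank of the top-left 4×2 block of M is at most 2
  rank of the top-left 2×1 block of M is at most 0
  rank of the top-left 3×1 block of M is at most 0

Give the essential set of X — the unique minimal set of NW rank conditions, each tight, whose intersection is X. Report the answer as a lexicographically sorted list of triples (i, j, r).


Recovering R(i,j) via the rank-extension bound from the 12 conditions:

  row 1: 0 | 0 | 0 | 1
  row 2: 0 | 1 | 1 | 2
  row 3: 0 | 1 | 2 | 3
  row 4: 1 | 2 | 3 | 4

reading off 1-entries of Δ²R: w = (4, 2, 3, 1).

D(w) has 5 cells with 2 SE-corners; essential set:

[(1, 3, 0), (3, 1, 0)]


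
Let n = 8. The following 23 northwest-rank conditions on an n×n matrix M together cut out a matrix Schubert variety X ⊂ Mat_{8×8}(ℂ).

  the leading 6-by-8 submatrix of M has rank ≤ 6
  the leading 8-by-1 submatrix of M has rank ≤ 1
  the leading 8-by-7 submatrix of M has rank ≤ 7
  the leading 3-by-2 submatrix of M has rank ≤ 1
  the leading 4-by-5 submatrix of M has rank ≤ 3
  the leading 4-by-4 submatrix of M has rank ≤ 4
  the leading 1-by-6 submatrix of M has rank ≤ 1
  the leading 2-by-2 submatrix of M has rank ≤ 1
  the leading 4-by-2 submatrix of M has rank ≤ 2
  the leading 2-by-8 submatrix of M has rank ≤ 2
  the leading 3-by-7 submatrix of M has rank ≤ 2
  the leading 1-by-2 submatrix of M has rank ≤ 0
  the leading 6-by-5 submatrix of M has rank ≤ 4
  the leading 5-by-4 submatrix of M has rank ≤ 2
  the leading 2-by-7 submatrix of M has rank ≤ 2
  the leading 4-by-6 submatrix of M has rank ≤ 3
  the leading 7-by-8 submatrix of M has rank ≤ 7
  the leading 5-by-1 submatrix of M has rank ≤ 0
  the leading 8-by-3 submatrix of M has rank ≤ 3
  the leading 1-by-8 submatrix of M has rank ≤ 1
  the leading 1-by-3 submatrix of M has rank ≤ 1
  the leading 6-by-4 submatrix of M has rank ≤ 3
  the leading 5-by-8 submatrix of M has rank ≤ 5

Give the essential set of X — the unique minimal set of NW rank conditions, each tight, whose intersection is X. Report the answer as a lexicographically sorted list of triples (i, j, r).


The tightest implied rank at each (i,j), from the 23 conditions:

  i=1: 0 | 0 | 1 | 1 | 1 | 1 | 1 | 1
  i=2: 0 | 1 | 2 | 2 | 2 | 2 | 2 | 2
  i=3: 0 | 1 | 2 | 2 | 2 | 2 | 2 | 3
  i=4: 0 | 1 | 2 | 2 | 3 | 3 | 3 | 4
  i=5: 0 | 1 | 2 | 2 | 3 | 4 | 4 | 5
  i=6: 1 | 2 | 3 | 3 | 4 | 5 | 5 | 6
  i=7: 1 | 2 | 3 | 4 | 5 | 6 | 6 | 7
  i=8: 1 | 2 | 3 | 4 | 5 | 6 | 7 | 8

so w = (3, 2, 8, 5, 6, 1, 4, 7).

Rothe diagram D(w) (12 cells), 4 SE-corners (essential conditions):

[(1, 2, 0), (3, 7, 2), (5, 1, 0), (5, 4, 2)]


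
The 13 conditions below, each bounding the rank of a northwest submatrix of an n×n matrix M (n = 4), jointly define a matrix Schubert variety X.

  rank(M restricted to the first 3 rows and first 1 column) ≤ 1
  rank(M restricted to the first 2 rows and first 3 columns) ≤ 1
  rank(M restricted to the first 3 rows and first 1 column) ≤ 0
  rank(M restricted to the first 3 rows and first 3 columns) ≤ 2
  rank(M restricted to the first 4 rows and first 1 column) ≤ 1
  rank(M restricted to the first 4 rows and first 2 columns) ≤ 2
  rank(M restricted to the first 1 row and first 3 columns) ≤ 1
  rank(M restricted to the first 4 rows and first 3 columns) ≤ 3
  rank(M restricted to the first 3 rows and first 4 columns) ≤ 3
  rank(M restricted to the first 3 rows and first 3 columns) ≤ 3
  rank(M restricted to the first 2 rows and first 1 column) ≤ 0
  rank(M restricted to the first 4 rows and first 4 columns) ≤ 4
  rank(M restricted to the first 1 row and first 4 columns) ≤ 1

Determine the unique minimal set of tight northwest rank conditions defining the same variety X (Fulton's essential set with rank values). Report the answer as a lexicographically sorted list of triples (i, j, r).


Recovering R(i,j) via the rank-extension bound from the 13 conditions:

  row 1: 0 | 1 | 1 | 1
  row 2: 0 | 1 | 1 | 2
  row 3: 0 | 1 | 2 | 3
  row 4: 1 | 2 | 3 | 4

the unique w with this rank table is (2, 4, 3, 1).

D(w) has 4 cells with 2 SE-corners; essential set:

[(2, 3, 1), (3, 1, 0)]


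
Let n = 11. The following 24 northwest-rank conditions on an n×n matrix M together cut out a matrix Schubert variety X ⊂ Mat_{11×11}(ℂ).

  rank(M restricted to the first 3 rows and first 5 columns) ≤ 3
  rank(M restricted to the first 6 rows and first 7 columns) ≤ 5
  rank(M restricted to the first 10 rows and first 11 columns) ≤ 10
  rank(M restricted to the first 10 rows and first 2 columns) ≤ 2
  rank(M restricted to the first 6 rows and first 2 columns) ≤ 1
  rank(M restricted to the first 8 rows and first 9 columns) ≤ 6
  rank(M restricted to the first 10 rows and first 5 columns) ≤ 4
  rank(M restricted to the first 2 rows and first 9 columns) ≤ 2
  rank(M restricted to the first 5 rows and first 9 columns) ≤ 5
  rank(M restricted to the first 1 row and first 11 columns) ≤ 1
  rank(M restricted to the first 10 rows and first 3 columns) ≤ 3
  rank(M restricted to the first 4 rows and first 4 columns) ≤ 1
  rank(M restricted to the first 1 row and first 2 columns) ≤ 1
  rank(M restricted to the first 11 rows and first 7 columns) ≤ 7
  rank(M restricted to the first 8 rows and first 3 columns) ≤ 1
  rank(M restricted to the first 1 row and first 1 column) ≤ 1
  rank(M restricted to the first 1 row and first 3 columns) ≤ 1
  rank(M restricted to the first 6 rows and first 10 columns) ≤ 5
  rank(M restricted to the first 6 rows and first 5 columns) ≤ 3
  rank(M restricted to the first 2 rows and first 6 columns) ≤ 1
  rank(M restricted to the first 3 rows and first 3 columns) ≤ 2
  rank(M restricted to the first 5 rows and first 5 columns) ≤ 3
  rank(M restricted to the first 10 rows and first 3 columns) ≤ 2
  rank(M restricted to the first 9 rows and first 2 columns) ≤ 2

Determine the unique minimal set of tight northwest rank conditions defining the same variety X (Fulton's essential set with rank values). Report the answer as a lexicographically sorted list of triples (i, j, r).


Reconstructing r_w from the 24 given conditions:

  R[1]: 1 | 1 | 1 | 1 | 1 | 1 | 1 | 1 | 1 | 1 | 1
  R[2]: 1 | 1 | 1 | 1 | 1 | 1 | 2 | 2 | 2 | 2 | 2
  R[3]: 1 | 1 | 1 | 1 | 2 | 2 | 3 | 3 | 3 | 3 | 3
  R[4]: 1 | 1 | 1 | 1 | 2 | 3 | 4 | 4 | 4 | 4 | 4
  R[5]: 1 | 1 | 1 | 2 | 3 | 4 | 5 | 5 | 5 | 5 | 5
  R[6]: 1 | 1 | 1 | 2 | 3 | 4 | 5 | 5 | 5 | 5 | 6
  R[7]: 1 | 1 | 1 | 2 | 3 | 4 | 5 | 6 | 6 | 6 | 7
  R[8]: 1 | 1 | 1 | 2 | 3 | 4 | 5 | 6 | 6 | 7 | 8
  R[9]: 1 | 2 | 2 | 3 | 4 | 5 | 6 | 7 | 7 | 8 | 9
  R[10]: 1 | 2 | 2 | 3 | 4 | 5 | 6 | 7 | 8 | 9 | 10
  R[11]: 1 | 2 | 3 | 4 | 5 | 6 | 7 | 8 | 9 | 10 | 11

second differences of R give the permutation w = (1, 7, 5, 6, 4, 11, 8, 10, 2, 9, 3).

D(w) has 24 cells with 6 SE-corners; essential set:

[(2, 6, 1), (4, 4, 1), (6, 10, 5), (8, 3, 1), (8, 9, 6), (10, 3, 2)]


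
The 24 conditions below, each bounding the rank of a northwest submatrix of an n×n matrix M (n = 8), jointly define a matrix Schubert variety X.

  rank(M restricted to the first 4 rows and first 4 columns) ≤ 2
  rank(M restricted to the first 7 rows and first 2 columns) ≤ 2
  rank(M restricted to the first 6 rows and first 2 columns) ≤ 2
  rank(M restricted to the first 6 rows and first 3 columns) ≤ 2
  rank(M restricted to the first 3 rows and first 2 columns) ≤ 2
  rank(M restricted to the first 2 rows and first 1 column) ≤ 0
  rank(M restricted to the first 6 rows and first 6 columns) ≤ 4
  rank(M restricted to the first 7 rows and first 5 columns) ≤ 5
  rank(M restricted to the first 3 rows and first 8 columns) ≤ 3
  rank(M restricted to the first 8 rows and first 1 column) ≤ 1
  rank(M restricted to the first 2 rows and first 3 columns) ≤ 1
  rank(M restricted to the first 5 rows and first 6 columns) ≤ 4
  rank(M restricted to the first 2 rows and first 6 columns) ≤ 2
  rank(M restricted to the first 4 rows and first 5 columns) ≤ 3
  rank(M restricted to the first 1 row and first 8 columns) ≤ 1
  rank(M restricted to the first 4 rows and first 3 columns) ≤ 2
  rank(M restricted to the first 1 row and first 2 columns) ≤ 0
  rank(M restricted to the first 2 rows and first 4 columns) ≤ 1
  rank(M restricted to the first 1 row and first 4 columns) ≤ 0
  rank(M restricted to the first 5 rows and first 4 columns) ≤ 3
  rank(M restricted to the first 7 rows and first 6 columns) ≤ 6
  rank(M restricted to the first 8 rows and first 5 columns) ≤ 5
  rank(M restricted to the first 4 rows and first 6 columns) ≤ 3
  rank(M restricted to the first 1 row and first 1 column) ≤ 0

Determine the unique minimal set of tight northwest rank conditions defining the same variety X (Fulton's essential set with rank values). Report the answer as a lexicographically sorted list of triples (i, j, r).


Computing R[i][j] = min implied NW-rank bound (n=8, 24 conditions):

  i=1: 0 | 0 | 0 | 0 | 1 | 1 | 1 | 1
  i=2: 0 | 1 | 1 | 1 | 2 | 2 | 2 | 2
  i=3: 1 | 2 | 2 | 2 | 3 | 3 | 3 | 3
  i=4: 1 | 2 | 2 | 2 | 3 | 3 | 4 | 4
  i=5: 1 | 2 | 2 | 3 | 4 | 4 | 5 | 5
  i=6: 1 | 2 | 2 | 3 | 4 | 4 | 5 | 6
  i=7: 1 | 2 | 3 | 4 | 5 | 5 | 6 | 7
  i=8: 1 | 2 | 3 | 4 | 5 | 6 | 7 | 8

so w = (5, 2, 1, 7, 4, 8, 3, 6).

|D(w)|=11, |Ess(w)|=6:

[(1, 4, 0), (2, 1, 0), (4, 4, 2), (4, 6, 3), (6, 3, 2), (6, 6, 4)]


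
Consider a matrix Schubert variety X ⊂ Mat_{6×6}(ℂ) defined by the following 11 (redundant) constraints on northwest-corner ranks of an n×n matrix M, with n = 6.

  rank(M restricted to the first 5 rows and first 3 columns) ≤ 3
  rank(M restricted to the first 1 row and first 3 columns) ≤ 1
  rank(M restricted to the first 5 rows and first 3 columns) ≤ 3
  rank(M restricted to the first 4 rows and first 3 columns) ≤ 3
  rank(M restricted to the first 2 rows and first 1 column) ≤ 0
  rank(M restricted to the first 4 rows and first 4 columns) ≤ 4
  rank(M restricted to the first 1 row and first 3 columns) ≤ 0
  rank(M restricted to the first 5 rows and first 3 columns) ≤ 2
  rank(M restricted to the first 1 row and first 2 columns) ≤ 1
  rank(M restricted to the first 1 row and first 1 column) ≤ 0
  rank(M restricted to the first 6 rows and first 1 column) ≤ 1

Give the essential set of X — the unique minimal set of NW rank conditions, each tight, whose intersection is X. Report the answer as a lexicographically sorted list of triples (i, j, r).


Reconstructing r_w from the 11 given conditions:

  i=1: 0 0 0 1 1 1
  i=2: 0 1 1 2 2 2
  i=3: 1 2 2 3 3 3
  i=4: 1 2 2 3 4 4
  i=5: 1 2 2 3 4 5
  i=6: 1 2 3 4 5 6

giving w = (4, 2, 1, 5, 6, 3) via Δ²R.

Fulton essential set (3 of the 6 Rothe cells):

[(1, 3, 0), (2, 1, 0), (5, 3, 2)]


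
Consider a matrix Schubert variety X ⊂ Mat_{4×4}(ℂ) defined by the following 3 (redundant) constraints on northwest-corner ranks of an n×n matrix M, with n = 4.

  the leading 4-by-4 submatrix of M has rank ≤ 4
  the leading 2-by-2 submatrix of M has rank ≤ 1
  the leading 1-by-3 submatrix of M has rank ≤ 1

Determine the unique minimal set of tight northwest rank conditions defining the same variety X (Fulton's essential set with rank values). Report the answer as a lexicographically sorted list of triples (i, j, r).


Reconstructing r_w from the 3 given conditions:

  i=1: 1, 1, 1, 1
  i=2: 1, 1, 2, 2
  i=3: 1, 2, 3, 3
  i=4: 1, 2, 3, 4

hence w(1..4) = (1, 3, 2, 4).

Rothe diagram D(w) (1 cell), 1 SE-corner (essential condition):

[(2, 2, 1)]


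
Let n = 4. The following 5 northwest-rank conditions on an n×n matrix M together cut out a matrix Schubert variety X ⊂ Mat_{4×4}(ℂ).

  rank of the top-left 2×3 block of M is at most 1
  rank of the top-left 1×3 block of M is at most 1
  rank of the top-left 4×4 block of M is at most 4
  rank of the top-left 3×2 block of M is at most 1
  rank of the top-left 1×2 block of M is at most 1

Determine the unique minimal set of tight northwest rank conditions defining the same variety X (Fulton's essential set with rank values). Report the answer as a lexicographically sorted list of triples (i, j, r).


Recovering R(i,j) via the rank-extension bound from the 5 conditions:

  1  1  1  1
  1  1  1  2
  1  1  2  3
  1  2  3  4

giving w = (1, 4, 3, 2) via Δ²R.

|D(w)|=3, |Ess(w)|=2:

[(2, 3, 1), (3, 2, 1)]


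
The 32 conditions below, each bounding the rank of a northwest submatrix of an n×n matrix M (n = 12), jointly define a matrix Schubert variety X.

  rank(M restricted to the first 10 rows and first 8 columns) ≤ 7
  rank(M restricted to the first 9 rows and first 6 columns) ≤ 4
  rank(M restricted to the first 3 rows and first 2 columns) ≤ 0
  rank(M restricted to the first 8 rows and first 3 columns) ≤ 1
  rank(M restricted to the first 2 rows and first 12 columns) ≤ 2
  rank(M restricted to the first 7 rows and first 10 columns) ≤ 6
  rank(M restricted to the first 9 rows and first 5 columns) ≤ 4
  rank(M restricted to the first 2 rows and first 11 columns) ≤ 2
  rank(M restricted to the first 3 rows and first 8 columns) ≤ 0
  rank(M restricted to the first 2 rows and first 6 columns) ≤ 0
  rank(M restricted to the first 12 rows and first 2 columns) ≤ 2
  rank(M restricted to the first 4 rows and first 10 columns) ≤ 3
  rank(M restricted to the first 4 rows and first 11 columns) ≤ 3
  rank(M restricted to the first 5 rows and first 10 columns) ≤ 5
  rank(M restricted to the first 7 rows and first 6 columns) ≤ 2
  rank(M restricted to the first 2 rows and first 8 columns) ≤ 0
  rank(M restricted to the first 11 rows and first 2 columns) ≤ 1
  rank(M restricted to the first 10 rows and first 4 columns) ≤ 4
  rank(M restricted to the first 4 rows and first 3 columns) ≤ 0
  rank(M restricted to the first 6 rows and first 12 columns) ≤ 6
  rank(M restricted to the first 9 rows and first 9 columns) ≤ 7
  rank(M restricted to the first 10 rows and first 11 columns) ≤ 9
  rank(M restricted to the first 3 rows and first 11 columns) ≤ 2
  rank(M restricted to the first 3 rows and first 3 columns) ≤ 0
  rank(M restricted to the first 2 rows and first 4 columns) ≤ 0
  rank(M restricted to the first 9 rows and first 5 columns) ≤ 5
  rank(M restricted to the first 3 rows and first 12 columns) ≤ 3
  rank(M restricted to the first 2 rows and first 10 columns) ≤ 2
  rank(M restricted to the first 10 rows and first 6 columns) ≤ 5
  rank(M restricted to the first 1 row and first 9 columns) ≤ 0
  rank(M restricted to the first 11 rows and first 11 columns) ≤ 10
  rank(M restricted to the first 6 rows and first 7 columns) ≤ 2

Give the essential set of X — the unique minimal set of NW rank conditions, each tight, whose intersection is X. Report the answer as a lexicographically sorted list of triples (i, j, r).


The tightest implied rank at each (i,j), from the 32 conditions:

  row 1: 0 0 0 0 0 0 0 0 0 1 1 1
  row 2: 0 0 0 0 0 0 0 0 1 2 2 2
  row 3: 0 0 0 0 0 0 0 0 1 2 2 3
  row 4: 0 0 0 1 1 1 1 1 2 3 3 4
  row 5: 1 1 1 2 2 2 2 2 3 4 4 5
  row 6: 1 1 1 2 2 2 2 3 4 5 5 6
  row 7: 1 1 1 2 2 2 3 4 5 6 6 7
  row 8: 1 1 1 2 3 3 4 5 6 7 7 8
  row 9: 1 1 2 3 4 4 5 6 7 8 8 9
  row 10: 1 1 2 3 4 5 6 7 8 9 9 10
  row 11: 1 1 2 3 4 5 6 7 8 9 10 11
  row 12: 1 2 3 4 5 6 7 8 9 10 11 12

the unique w with this rank table is (10, 9, 12, 4, 1, 8, 7, 5, 3, 6, 11, 2).

D(w) has 43 cells with 8 SE-corners; essential set:

[(1, 9, 0), (3, 8, 0), (3, 11, 2), (4, 3, 0), (6, 7, 2), (7, 6, 2), (8, 3, 1), (11, 2, 1)]
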